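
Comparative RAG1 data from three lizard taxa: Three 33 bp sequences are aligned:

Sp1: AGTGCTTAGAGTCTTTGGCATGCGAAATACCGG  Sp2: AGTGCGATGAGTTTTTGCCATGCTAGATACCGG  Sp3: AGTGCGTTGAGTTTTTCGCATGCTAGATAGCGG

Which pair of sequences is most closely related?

Sp2 and Sp3

Sp1–Sp2: 7/33 differ, p = 0.212, d = 0.249.
Sp1–Sp3: 7/33 differ, p = 0.212, d = 0.249.
Sp2–Sp3: 4/33 differ, p = 0.121, d = 0.132.
The smallest distance is between Sp2 and Sp3.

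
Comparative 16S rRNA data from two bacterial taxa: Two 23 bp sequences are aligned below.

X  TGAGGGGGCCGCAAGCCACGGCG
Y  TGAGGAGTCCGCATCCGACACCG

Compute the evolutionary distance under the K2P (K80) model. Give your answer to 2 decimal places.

Of 23 sites, 2 differences are transitions and 5 are transversions, so P = 2/23 ≈ 0.086957 and Q = 5/23 ≈ 0.217391.
Under the Kimura two-parameter model, d = −½ ln(1 − 2P − Q) − ¼ ln(1 − 2Q).
1 − 2P − Q = 0.608695, giving −½ ln(0.608695) = 0.248219.
1 − 2Q = 0.565218, giving −¼ ln(0.565218) = 0.142636.
d = 0.248219 + 0.142636 = 0.390855.

0.39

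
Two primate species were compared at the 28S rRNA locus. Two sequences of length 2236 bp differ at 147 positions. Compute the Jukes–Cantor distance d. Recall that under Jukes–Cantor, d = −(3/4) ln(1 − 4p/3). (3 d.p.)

0.069

p = 147/2236 ≈ 0.065742.
d = −(3/4) ln(1 − 4p/3) = −0.75 ln(1 − 0.087656) = −0.75 ln(0.912344)
  = −0.75 × (-0.091738) = 0.068804 substitutions/site.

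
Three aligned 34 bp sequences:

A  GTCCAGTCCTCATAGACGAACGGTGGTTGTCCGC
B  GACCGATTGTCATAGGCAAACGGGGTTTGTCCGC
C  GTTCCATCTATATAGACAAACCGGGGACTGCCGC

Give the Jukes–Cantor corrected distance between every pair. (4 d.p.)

d(A,B) = 0.3265, d(A,C) = 0.5347, d(B,C) = 0.5972

A–B: 9/34 sites differ → p ≈ 0.264706, d = −0.75 ln(1 − 0.352941) = 0.326488 ≈ 0.3265.
A–C: 13/34 sites differ → p ≈ 0.382353, d = −0.75 ln(1 − 0.509804) = 0.534712 ≈ 0.5347.
B–C: 14/34 sites differ → p ≈ 0.411765, d = −0.75 ln(1 − 0.54902) = 0.597249 ≈ 0.5972.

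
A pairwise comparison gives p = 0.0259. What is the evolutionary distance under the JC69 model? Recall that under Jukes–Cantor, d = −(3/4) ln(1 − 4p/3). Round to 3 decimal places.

d = −(3/4) ln(1 − 4p/3) = −0.75 ln(1 − 0.034533) = −0.75 ln(0.965467)
  = −0.75 × (-0.035143) = 0.026357 substitutions/site.

0.026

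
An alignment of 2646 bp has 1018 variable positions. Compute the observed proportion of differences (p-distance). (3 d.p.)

p = 1018/2646 = 0.384731… ≈ 0.385 (to 3 d.p.).

0.385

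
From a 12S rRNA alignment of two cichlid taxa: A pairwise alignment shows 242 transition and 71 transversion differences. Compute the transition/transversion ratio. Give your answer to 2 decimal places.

R = 242/71 = 3.408450… ≈ 3.41 (to 2 d.p.).

3.41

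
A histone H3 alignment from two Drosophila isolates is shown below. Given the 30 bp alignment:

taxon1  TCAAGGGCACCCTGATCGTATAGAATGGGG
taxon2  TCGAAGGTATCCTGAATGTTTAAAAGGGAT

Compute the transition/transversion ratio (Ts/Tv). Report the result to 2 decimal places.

1.75

Transitions are A↔G and C↔T; transversions are all other mismatches.
Transitions: 7. Transversions: 4.
R = 7/4 = 1.75.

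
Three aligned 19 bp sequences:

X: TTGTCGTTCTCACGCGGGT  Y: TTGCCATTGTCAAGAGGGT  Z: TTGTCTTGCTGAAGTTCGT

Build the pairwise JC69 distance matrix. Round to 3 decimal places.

X–Y: 5/19 sites differ → p ≈ 0.263158, d = −0.75 ln(1 − 0.350877) = 0.324100 ≈ 0.324.
X–Z: 7/19 sites differ → p ≈ 0.368421, d = −0.75 ln(1 − 0.491228) = 0.506816 ≈ 0.507.
Y–Z: 8/19 sites differ → p ≈ 0.421053, d = −0.75 ln(1 − 0.561404) = 0.618132 ≈ 0.618.

d(X,Y) = 0.324, d(X,Z) = 0.507, d(Y,Z) = 0.618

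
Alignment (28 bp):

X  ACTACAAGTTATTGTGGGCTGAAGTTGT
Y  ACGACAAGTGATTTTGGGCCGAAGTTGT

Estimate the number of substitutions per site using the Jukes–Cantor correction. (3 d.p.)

The sequences differ at 4 of 28 sites (3, 10, 14, 20), so p = 4/28 ≈ 0.142857.
d = −(3/4) ln(1 − 4p/3) = −0.75 ln(1 − 0.190476) = −0.75 ln(0.809524)
  = −0.75 × (-0.211309) = 0.158482 substitutions/site.

0.158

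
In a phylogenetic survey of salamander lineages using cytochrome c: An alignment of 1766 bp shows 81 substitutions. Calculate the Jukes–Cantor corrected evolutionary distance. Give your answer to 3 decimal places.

0.047

p = 81/1766 ≈ 0.045866.
d = −(3/4) ln(1 − 4p/3) = −0.75 ln(1 − 0.061155) = −0.75 ln(0.938845)
  = −0.75 × (-0.063105) = 0.047329 substitutions/site.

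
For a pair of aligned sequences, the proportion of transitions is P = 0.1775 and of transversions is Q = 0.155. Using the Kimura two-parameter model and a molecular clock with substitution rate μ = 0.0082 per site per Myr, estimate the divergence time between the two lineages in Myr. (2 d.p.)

27.40

Under the Kimura two-parameter model, d = −½ ln(1 − 2P − Q) − ¼ ln(1 − 2Q).
1 − 2P − Q = 0.49, giving −½ ln(0.49) = 0.356675.
1 − 2Q = 0.69, giving −¼ ln(0.69) = 0.092766.
d = 0.356675 + 0.092766 = 0.449441.
Under a molecular clock d = 2μt, so t = d/(2μ) = 0.449441 / (2 × 0.0082) = 27.40 Myr.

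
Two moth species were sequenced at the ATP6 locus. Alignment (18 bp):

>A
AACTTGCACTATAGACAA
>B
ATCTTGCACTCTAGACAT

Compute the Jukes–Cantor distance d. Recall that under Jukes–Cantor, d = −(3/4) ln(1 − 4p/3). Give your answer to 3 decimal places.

The sequences differ at 3 of 18 sites (2, 11, 18), so p = 3/18 ≈ 0.166667.
d = −(3/4) ln(1 − 4p/3) = −0.75 ln(1 − 0.222223) = −0.75 ln(0.777777)
  = −0.75 × (-0.251315) = 0.188486 substitutions/site.

0.188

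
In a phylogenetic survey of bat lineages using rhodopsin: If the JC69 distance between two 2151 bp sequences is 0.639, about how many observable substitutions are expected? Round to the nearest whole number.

925

Invert JC69: p = (3/4)(1 − e^(−4d/3)) = 0.75 × (1 − e^(-0.852)) = 0.75 × (1 − 0.426561) = 0.430079.
Expected differing sites = pL ≈ 0.430079 × 2151 = 925.099929 ≈ 925.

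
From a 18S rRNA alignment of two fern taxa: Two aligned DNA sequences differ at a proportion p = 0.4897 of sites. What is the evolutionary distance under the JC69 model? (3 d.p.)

0.794

d = −(3/4) ln(1 − 4p/3) = −0.75 ln(1 − 0.652933) = −0.75 ln(0.347067)
  = −0.75 × (-1.058237) = 0.793678 substitutions/site.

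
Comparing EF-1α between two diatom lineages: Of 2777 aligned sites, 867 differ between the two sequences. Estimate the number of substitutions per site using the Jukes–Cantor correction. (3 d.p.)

0.404

p = 867/2777 ≈ 0.312207.
d = −(3/4) ln(1 − 4p/3) = −0.75 ln(1 − 0.416276) = −0.75 ln(0.583724)
  = −0.75 × (-0.538327) = 0.403745 substitutions/site.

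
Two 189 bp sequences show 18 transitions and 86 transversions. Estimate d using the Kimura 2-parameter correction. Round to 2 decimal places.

P = 18/189 ≈ 0.095238 and Q = 86/189 ≈ 0.455026.
Under the Kimura two-parameter model, d = −½ ln(1 − 2P − Q) − ¼ ln(1 − 2Q).
1 − 2P − Q = 0.354498, giving −½ ln(0.354498) = 0.518526.
1 − 2Q = 0.089948, giving −¼ ln(0.089948) = 0.602131.
d = 0.518526 + 0.602131 = 1.120657.

1.12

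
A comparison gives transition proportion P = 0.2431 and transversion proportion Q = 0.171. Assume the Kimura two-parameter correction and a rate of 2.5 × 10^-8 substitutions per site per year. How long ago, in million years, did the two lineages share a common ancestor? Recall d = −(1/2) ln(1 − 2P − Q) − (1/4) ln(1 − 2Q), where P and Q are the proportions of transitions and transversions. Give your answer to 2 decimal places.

Under the Kimura two-parameter model, d = −½ ln(1 − 2P − Q) − ¼ ln(1 − 2Q).
1 − 2P − Q = 0.3428, giving −½ ln(0.3428) = 0.535304.
1 − 2Q = 0.658, giving −¼ ln(0.658) = 0.104638.
d = 0.535304 + 0.104638 = 0.639942.
Under a molecular clock d = 2μt, so t = d/(2μ) = 0.639942 / (2 × 2.5 × 10^-8) = 12.80 million years.

12.80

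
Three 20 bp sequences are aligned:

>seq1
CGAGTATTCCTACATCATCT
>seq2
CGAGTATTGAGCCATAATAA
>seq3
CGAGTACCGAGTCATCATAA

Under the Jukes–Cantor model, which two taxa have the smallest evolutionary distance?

seq2 and seq3

seq1–seq2: 7/20 differ, p = 0.350, d = 0.471.
seq1–seq3: 8/20 differ, p = 0.400, d = 0.572.
seq2–seq3: 4/20 differ, p = 0.200, d = 0.233.
The smallest distance is between seq2 and seq3.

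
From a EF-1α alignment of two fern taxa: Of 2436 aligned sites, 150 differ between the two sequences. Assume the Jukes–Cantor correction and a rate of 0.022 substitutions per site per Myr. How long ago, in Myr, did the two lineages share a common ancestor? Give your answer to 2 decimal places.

p = 150/2436 ≈ 0.061576.
d = −(3/4) ln(1 − 4p/3) = −0.75 ln(1 − 0.082101) = −0.75 ln(0.917899)
  = −0.75 × (-0.085668) = 0.064251 substitutions/site.
Under a molecular clock d = 2μt, so t = d/(2μ) = 0.064251 / (2 × 0.022) = 1.46 Myr.

1.46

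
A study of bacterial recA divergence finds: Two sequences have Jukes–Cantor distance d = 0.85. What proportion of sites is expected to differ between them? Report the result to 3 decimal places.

0.509

p = (3/4)(1 − e^(−4d/3)) = 0.75 × (1 − e^(-1.133333)) = 0.75 × (1 − 0.321958) = 0.508532.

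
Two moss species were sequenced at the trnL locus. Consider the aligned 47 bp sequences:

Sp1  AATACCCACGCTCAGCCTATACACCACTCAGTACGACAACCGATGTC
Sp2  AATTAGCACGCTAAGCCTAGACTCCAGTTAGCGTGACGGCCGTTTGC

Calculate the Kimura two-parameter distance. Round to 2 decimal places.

Of 47 sites, 6 differences are transitions and 10 are transversions, so P = 6/47 ≈ 0.12766 and Q = 10/47 ≈ 0.212766.
Under the Kimura two-parameter model, d = −½ ln(1 − 2P − Q) − ¼ ln(1 − 2Q).
1 − 2P − Q = 0.531914, giving −½ ln(0.531914) = 0.315637.
1 − 2Q = 0.574468, giving −¼ ln(0.574468) = 0.138578.
d = 0.315637 + 0.138578 = 0.454215.

0.45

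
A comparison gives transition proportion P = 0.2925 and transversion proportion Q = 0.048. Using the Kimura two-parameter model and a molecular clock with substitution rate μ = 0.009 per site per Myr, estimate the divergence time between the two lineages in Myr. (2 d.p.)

Under the Kimura two-parameter model, d = −½ ln(1 − 2P − Q) − ¼ ln(1 − 2Q).
1 − 2P − Q = 0.367, giving −½ ln(0.367) = 0.501197.
1 − 2Q = 0.904, giving −¼ ln(0.904) = 0.025231.
d = 0.501197 + 0.025231 = 0.526428.
Under a molecular clock d = 2μt, so t = d/(2μ) = 0.526428 / (2 × 0.009) = 29.25 Myr.

29.25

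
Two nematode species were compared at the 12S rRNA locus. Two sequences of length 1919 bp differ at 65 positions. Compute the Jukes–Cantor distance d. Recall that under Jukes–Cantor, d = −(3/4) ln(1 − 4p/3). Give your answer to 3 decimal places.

0.035

p = 65/1919 ≈ 0.033872.
d = −(3/4) ln(1 − 4p/3) = −0.75 ln(1 − 0.045163) = −0.75 ln(0.954837)
  = −0.75 × (-0.046215) = 0.034661 substitutions/site.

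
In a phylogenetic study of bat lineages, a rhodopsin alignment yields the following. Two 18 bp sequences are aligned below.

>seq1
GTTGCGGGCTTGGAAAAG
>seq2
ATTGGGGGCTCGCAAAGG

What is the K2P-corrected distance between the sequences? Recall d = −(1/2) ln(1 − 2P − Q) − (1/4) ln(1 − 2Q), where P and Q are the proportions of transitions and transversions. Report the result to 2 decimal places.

0.36

Of 18 sites, 3 differences are transitions and 2 are transversions, so P = 3/18 ≈ 0.166667 and Q = 2/18 ≈ 0.111111.
Under the Kimura two-parameter model, d = −½ ln(1 − 2P − Q) − ¼ ln(1 − 2Q).
1 − 2P − Q = 0.555555, giving −½ ln(0.555555) = 0.293894.
1 − 2Q = 0.777778, giving −¼ ln(0.777778) = 0.062829.
d = 0.293894 + 0.062829 = 0.356723.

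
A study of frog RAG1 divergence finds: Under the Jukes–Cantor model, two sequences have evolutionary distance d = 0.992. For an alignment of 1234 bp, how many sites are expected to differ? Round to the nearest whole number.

679

Invert JC69: p = (3/4)(1 − e^(−4d/3)) = 0.75 × (1 − e^(-1.322667)) = 0.75 × (1 − 0.266424) = 0.550182.
Expected differing sites = pL ≈ 0.550182 × 1234 = 678.924588 ≈ 679.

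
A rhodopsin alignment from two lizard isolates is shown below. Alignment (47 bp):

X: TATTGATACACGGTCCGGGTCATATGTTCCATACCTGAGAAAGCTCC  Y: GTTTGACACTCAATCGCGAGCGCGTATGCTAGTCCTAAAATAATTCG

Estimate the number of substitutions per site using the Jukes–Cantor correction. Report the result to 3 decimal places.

0.857

The sequences differ at 24 of 47 sites, so p = 24/47 ≈ 0.510638.
d = −(3/4) ln(1 − 4p/3) = −0.75 ln(1 − 0.680851) = −0.75 ln(0.319149)
  = −0.75 × (-1.142097) = 0.856573 substitutions/site.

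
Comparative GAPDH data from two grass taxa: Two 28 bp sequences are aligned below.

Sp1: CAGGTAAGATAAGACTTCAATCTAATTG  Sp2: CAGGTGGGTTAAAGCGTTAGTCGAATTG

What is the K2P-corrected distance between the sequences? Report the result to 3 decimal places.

0.444

Of 28 sites, 6 differences are transitions and 3 are transversions, so P = 6/28 ≈ 0.214286 and Q = 3/28 ≈ 0.107143.
Under the Kimura two-parameter model, d = −½ ln(1 − 2P − Q) − ¼ ln(1 − 2Q).
1 − 2P − Q = 0.464285, giving −½ ln(0.464285) = 0.383628.
1 − 2Q = 0.785714, giving −¼ ln(0.785714) = 0.060291.
d = 0.383628 + 0.060291 = 0.443919.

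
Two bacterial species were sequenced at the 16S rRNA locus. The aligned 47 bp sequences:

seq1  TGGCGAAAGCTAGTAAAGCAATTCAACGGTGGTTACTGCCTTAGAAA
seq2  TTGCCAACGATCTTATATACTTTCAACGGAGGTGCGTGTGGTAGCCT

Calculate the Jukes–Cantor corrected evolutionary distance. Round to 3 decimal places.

0.679

The sequences differ at 21 of 47 sites, so p = 21/47 ≈ 0.446809.
d = −(3/4) ln(1 − 4p/3) = −0.75 ln(1 − 0.595745) = −0.75 ln(0.404255)
  = −0.75 × (-0.905709) = 0.679282 substitutions/site.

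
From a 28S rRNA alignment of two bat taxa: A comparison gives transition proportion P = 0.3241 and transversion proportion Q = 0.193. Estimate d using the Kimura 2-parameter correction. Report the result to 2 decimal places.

Under the Kimura two-parameter model, d = −½ ln(1 − 2P − Q) − ¼ ln(1 − 2Q).
1 − 2P − Q = 0.1588, giving −½ ln(0.1588) = 0.920055.
1 − 2Q = 0.614, giving −¼ ln(0.614) = 0.121940.
d = 0.920055 + 0.121940 = 1.041995.

1.04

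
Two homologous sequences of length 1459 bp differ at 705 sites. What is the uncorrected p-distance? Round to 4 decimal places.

p = 705/1459 = 0.483207… ≈ 0.4832 (to 4 d.p.).

0.4832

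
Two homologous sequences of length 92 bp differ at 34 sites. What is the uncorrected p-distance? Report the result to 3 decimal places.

p = 34/92 = 0.369565… ≈ 0.370 (to 3 d.p.).

0.370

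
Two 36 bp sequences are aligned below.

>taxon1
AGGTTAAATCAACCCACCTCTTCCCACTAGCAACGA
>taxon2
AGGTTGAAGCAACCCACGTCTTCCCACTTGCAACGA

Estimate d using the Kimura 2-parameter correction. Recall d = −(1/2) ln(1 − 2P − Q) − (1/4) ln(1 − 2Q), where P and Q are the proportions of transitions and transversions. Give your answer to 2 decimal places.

0.12

Of 36 sites, 1 differences are transitions and 3 are transversions, so P = 1/36 ≈ 0.027778 and Q = 3/36 ≈ 0.083333.
Under the Kimura two-parameter model, d = −½ ln(1 − 2P − Q) − ¼ ln(1 − 2Q).
1 − 2P − Q = 0.861111, giving −½ ln(0.861111) = 0.074766.
1 − 2Q = 0.833334, giving −¼ ln(0.833334) = 0.045580.
d = 0.074766 + 0.045580 = 0.120346.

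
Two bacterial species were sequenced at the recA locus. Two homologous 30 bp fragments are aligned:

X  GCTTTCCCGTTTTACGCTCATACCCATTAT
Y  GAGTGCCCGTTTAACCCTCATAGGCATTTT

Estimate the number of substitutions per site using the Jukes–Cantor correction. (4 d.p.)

The sequences differ at 8 of 30 sites (2, 3, 5, 13, 16, 23, 24, 29), so p = 8/30 ≈ 0.266667.
d = −(3/4) ln(1 − 4p/3) = −0.75 ln(1 − 0.355556) = −0.75 ln(0.644444)
  = −0.75 × (-0.439367) = 0.329525 substitutions/site.

0.3295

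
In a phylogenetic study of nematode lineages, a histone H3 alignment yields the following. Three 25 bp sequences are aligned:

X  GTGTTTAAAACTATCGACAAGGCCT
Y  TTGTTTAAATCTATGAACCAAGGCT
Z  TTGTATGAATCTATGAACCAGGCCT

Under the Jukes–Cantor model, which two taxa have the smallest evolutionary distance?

Y and Z

X–Y: 7/25 differ, p = 0.280, d = 0.351.
X–Z: 7/25 differ, p = 0.280, d = 0.351.
Y–Z: 4/25 differ, p = 0.160, d = 0.180.
The smallest distance is between Y and Z.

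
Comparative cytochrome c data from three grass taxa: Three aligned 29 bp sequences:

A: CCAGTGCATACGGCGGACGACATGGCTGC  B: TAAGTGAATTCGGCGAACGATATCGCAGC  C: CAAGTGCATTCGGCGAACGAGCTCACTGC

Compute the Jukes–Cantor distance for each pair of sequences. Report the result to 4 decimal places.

d(A,B) = 0.3439, d(A,C) = 0.2913, d(B,C) = 0.2421

A–B: 8/29 sites differ → p ≈ 0.275862, d = −0.75 ln(1 − 0.367816) = 0.343931 ≈ 0.3439.
A–C: 7/29 sites differ → p ≈ 0.241379, d = −0.75 ln(1 − 0.321839) = 0.291278 ≈ 0.2913.
B–C: 6/29 sites differ → p ≈ 0.206897, d = −0.75 ln(1 − 0.275863) = 0.242081 ≈ 0.2421.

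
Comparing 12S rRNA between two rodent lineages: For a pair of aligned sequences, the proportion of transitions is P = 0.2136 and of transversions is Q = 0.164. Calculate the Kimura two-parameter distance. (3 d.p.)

Under the Kimura two-parameter model, d = −½ ln(1 − 2P − Q) − ¼ ln(1 − 2Q).
1 − 2P − Q = 0.4088, giving −½ ln(0.4088) = 0.447265.
1 − 2Q = 0.672, giving −¼ ln(0.672) = 0.099374.
d = 0.447265 + 0.099374 = 0.546639.

0.547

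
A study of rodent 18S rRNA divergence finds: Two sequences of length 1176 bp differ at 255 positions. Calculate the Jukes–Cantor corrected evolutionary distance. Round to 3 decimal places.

p = 255/1176 ≈ 0.216837.
d = −(3/4) ln(1 − 4p/3) = −0.75 ln(1 − 0.289116) = −0.75 ln(0.710884)
  = −0.75 × (-0.341246) = 0.255935 substitutions/site.

0.256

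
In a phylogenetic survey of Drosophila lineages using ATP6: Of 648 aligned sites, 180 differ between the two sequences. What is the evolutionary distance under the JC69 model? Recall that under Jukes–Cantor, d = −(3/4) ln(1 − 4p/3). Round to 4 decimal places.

0.3470

p = 180/648 ≈ 0.277778.
d = −(3/4) ln(1 − 4p/3) = −0.75 ln(1 − 0.370371) = −0.75 ln(0.629629)
  = −0.75 × (-0.462625) = 0.346969 substitutions/site.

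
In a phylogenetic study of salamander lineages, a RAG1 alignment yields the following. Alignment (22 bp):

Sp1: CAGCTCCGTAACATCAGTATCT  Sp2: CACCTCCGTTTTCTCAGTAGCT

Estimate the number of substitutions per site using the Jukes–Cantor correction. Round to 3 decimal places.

0.339

The sequences differ at 6 of 22 sites (3, 10, 11, 12, 13, 20), so p = 6/22 ≈ 0.272727.
d = −(3/4) ln(1 − 4p/3) = −0.75 ln(1 − 0.363636) = −0.75 ln(0.636364)
  = −0.75 × (-0.451985) = 0.338989 substitutions/site.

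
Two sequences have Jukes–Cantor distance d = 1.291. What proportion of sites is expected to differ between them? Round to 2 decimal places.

p = (3/4)(1 − e^(−4d/3)) = 0.75 × (1 − e^(-1.721333)) = 0.75 × (1 − 0.178828) = 0.615879.

0.62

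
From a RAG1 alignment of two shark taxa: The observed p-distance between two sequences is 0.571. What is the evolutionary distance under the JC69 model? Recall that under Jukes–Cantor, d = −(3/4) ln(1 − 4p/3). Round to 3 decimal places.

1.075

d = −(3/4) ln(1 − 4p/3) = −0.75 ln(1 − 0.761333) = −0.75 ln(0.238667)
  = −0.75 × (-1.432686) = 1.074515 substitutions/site.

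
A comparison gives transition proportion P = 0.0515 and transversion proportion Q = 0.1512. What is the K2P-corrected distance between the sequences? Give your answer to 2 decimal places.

Under the Kimura two-parameter model, d = −½ ln(1 − 2P − Q) − ¼ ln(1 − 2Q).
1 − 2P − Q = 0.7458, giving −½ ln(0.7458) = 0.146649.
1 − 2Q = 0.6976, giving −¼ ln(0.6976) = 0.090027.
d = 0.146649 + 0.090027 = 0.236676.

0.24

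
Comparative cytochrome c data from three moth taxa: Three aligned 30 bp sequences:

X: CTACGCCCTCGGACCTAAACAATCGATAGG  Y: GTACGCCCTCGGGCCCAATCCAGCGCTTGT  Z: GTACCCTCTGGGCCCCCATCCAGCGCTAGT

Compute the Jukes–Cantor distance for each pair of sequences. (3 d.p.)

d(X,Y) = 0.383, d(X,Z) = 0.572, d(Y,Z) = 0.233

X–Y: 9/30 sites differ → p = 0.3, d = −0.75 ln(1 − 0.4) = 0.383119 ≈ 0.383.
X–Z: 12/30 sites differ → p = 0.4, d = −0.75 ln(1 − 0.533333) = 0.571605 ≈ 0.572.
Y–Z: 6/30 sites differ → p = 0.2, d = −0.75 ln(1 − 0.266667) = 0.232617 ≈ 0.233.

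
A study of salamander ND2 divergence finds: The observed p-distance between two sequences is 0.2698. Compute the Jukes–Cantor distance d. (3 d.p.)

d = −(3/4) ln(1 − 4p/3) = −0.75 ln(1 − 0.359733) = −0.75 ln(0.640267)
  = −0.75 × (-0.445870) = 0.334403 substitutions/site.

0.334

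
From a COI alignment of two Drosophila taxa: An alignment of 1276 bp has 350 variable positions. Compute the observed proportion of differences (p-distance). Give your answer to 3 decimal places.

p = 350/1276 = 0.274294… ≈ 0.274 (to 3 d.p.).

0.274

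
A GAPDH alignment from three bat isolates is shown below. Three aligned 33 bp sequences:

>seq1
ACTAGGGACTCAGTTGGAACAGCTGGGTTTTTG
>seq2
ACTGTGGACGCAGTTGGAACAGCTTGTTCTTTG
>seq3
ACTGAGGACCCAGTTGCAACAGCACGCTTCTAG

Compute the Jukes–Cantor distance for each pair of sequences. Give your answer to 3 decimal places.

d(seq1,seq2) = 0.208, d(seq1,seq3) = 0.339, d(seq2,seq3) = 0.339

seq1–seq2: 6/33 sites differ → p ≈ 0.181818, d = −0.75 ln(1 − 0.242424) = 0.208224 ≈ 0.208.
seq1–seq3: 9/33 sites differ → p ≈ 0.272727, d = −0.75 ln(1 − 0.363636) = 0.338988 ≈ 0.339.
seq2–seq3: 9/33 sites differ → p ≈ 0.272727, d = −0.75 ln(1 − 0.363636) = 0.338988 ≈ 0.339.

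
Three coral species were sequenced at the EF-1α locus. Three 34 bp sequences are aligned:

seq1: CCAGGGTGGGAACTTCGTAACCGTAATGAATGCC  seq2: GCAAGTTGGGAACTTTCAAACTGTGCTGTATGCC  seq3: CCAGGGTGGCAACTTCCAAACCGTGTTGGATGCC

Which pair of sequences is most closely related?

seq1–seq2: 10/34 differ, p = 0.294, d = 0.373.
seq1–seq3: 6/34 differ, p = 0.176, d = 0.201.
seq2–seq3: 8/34 differ, p = 0.235, d = 0.282.
The smallest distance is between seq1 and seq3.

seq1 and seq3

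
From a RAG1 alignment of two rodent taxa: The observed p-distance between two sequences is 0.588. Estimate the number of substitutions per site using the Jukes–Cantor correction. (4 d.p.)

1.1494

d = −(3/4) ln(1 − 4p/3) = −0.75 ln(1 − 0.784) = −0.75 ln(0.216)
  = −0.75 × (-1.532477) = 1.149358 substitutions/site.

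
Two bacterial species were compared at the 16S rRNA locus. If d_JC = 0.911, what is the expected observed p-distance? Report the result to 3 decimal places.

0.527

p = (3/4)(1 − e^(−4d/3)) = 0.75 × (1 − e^(-1.214667)) = 0.75 × (1 − 0.296809) = 0.527393.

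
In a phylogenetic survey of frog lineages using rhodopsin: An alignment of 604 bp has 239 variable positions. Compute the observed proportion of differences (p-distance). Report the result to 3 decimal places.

0.396

p = 239/604 = 0.395695… ≈ 0.396 (to 3 d.p.).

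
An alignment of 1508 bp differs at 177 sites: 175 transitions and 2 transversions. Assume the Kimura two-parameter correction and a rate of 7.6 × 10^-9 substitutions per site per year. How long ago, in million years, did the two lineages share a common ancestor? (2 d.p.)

P = 175/1508 ≈ 0.116048 and Q = 2/1508 ≈ 0.001326.
Under the Kimura two-parameter model, d = −½ ln(1 − 2P − Q) − ¼ ln(1 − 2Q).
1 − 2P − Q = 0.766578, giving −½ ln(0.766578) = 0.132909.
1 − 2Q = 0.997348, giving −¼ ln(0.997348) = 0.000664.
d = 0.132909 + 0.000664 = 0.133573.
Under a molecular clock d = 2μt, so t = d/(2μ) = 0.133573 / (2 × 7.6 × 10^-9) = 8.79 million years.

8.79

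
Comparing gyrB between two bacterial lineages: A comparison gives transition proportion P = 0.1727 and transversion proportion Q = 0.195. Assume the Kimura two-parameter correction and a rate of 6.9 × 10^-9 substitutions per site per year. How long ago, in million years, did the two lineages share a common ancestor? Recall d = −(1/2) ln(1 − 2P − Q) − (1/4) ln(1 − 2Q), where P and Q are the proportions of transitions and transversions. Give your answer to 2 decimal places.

Under the Kimura two-parameter model, d = −½ ln(1 − 2P − Q) − ¼ ln(1 − 2Q).
1 − 2P − Q = 0.4596, giving −½ ln(0.4596) = 0.388699.
1 − 2Q = 0.61, giving −¼ ln(0.61) = 0.123574.
d = 0.388699 + 0.123574 = 0.512273.
Under a molecular clock d = 2μt, so t = d/(2μ) = 0.512273 / (2 × 6.9 × 10^-9) = 37.12 million years.

37.12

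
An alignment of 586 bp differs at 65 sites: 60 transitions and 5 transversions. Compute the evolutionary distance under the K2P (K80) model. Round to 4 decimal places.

P = 60/586 ≈ 0.102389 and Q = 5/586 ≈ 0.008532.
Under the Kimura two-parameter model, d = −½ ln(1 − 2P − Q) − ¼ ln(1 − 2Q).
1 − 2P − Q = 0.78669, giving −½ ln(0.78669) = 0.119961.
1 − 2Q = 0.982936, giving −¼ ln(0.982936) = 0.004303.
d = 0.119961 + 0.004303 = 0.124264.

0.1243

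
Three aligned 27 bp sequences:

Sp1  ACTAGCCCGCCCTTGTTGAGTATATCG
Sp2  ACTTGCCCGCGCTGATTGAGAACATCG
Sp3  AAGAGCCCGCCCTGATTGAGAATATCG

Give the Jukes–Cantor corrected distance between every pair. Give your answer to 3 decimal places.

Sp1–Sp2: 6/27 sites differ → p ≈ 0.222222, d = −0.75 ln(1 − 0.296296) = 0.263548 ≈ 0.264.
Sp1–Sp3: 5/27 sites differ → p ≈ 0.185185, d = −0.75 ln(1 − 0.246913) = 0.212681 ≈ 0.213.
Sp2–Sp3: 5/27 sites differ → p ≈ 0.185185, d = −0.75 ln(1 − 0.246913) = 0.212681 ≈ 0.213.

d(Sp1,Sp2) = 0.264, d(Sp1,Sp3) = 0.213, d(Sp2,Sp3) = 0.213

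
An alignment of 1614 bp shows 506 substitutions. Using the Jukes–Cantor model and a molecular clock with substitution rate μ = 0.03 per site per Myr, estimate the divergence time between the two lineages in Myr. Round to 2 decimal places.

6.77

p = 506/1614 ≈ 0.313507.
d = −(3/4) ln(1 − 4p/3) = −0.75 ln(1 − 0.418009) = −0.75 ln(0.581991)
  = −0.75 × (-0.541300) = 0.405975 substitutions/site.
Under a molecular clock d = 2μt, so t = d/(2μ) = 0.405975 / (2 × 0.03) = 6.77 Myr.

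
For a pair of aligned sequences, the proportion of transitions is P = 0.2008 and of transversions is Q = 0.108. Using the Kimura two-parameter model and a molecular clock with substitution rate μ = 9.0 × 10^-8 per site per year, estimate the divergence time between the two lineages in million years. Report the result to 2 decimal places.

Under the Kimura two-parameter model, d = −½ ln(1 − 2P − Q) − ¼ ln(1 − 2Q).
1 − 2P − Q = 0.4904, giving −½ ln(0.4904) = 0.356267.
1 − 2Q = 0.784, giving −¼ ln(0.784) = 0.060837.
d = 0.356267 + 0.060837 = 0.417104.
Under a molecular clock d = 2μt, so t = d/(2μ) = 0.417104 / (2 × 9.0 × 10^-8) = 2.32 million years.

2.32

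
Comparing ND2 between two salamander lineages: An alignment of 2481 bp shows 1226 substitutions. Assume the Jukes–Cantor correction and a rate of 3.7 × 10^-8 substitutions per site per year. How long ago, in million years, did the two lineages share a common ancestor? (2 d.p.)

10.90

p = 1226/2481 ≈ 0.494156.
d = −(3/4) ln(1 − 4p/3) = −0.75 ln(1 − 0.658875) = −0.75 ln(0.341125)
  = −0.75 × (-1.075506) = 0.806630 substitutions/site.
Under a molecular clock d = 2μt, so t = d/(2μ) = 0.806630 / (2 × 3.7 × 10^-8) = 10.90 million years.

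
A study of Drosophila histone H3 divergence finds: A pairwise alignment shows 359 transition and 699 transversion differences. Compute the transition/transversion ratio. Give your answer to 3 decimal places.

0.514

R = 359/699 = 0.513590… ≈ 0.514 (to 3 d.p.).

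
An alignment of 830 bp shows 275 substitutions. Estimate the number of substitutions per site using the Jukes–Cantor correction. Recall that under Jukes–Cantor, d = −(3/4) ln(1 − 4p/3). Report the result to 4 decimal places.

p = 275/830 ≈ 0.331325.
d = −(3/4) ln(1 − 4p/3) = −0.75 ln(1 − 0.441767) = −0.75 ln(0.558233)
  = −0.75 × (-0.582979) = 0.437234 substitutions/site.

0.4372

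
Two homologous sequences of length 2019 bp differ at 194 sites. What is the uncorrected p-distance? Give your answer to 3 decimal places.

0.096

p = 194/2019 = 0.096087… ≈ 0.096 (to 3 d.p.).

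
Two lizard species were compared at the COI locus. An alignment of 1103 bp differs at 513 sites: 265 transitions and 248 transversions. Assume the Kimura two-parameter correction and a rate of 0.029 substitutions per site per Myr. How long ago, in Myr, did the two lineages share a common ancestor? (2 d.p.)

13.11

P = 265/1103 ≈ 0.240254 and Q = 248/1103 ≈ 0.224841.
Under the Kimura two-parameter model, d = −½ ln(1 − 2P − Q) − ¼ ln(1 − 2Q).
1 − 2P − Q = 0.294651, giving −½ ln(0.294651) = 0.610982.
1 − 2Q = 0.550318, giving −¼ ln(0.550318) = 0.149315.
d = 0.610982 + 0.149315 = 0.760297.
Under a molecular clock d = 2μt, so t = d/(2μ) = 0.760297 / (2 × 0.029) = 13.11 Myr.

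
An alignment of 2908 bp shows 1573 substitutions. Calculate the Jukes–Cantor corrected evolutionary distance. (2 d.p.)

0.96

p = 1573/2908 ≈ 0.540922.
d = −(3/4) ln(1 − 4p/3) = −0.75 ln(1 − 0.721229) = −0.75 ln(0.278771)
  = −0.75 × (-1.277365) = 0.958024 substitutions/site.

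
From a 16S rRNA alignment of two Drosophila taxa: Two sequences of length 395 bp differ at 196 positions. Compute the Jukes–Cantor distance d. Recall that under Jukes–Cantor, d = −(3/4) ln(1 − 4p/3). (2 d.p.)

p = 196/395 ≈ 0.496203.
d = −(3/4) ln(1 − 4p/3) = −0.75 ln(1 − 0.661604) = −0.75 ln(0.338396)
  = −0.75 × (-1.083538) = 0.812654 substitutions/site.

0.81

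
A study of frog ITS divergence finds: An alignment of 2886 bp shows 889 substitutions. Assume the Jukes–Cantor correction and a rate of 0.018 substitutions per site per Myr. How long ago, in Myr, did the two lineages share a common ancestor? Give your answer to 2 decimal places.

11.02

p = 889/2886 ≈ 0.308039.
d = −(3/4) ln(1 − 4p/3) = −0.75 ln(1 − 0.410719) = −0.75 ln(0.589281)
  = −0.75 × (-0.528852) = 0.396639 substitutions/site.
Under a molecular clock d = 2μt, so t = d/(2μ) = 0.396639 / (2 × 0.018) = 11.02 Myr.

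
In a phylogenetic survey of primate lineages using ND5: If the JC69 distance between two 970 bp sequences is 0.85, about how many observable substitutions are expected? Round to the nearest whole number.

493

Invert JC69: p = (3/4)(1 − e^(−4d/3)) = 0.75 × (1 − e^(-1.133333)) = 0.75 × (1 − 0.321958) = 0.508532.
Expected differing sites = pL ≈ 0.508532 × 970 = 493.27604 ≈ 493.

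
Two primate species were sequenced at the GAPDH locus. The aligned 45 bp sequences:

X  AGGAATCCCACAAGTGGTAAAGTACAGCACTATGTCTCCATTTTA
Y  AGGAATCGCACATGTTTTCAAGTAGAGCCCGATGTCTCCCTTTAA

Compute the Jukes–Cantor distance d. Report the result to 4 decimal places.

The sequences differ at 10 of 45 sites (8, 13, 16, 17, 19, 25, 29, 31, 40, 44), so p = 10/45 ≈ 0.222222.
d = −(3/4) ln(1 − 4p/3) = −0.75 ln(1 − 0.296296) = −0.75 ln(0.703704)
  = −0.75 × (-0.351397) = 0.263548 substitutions/site.

0.2635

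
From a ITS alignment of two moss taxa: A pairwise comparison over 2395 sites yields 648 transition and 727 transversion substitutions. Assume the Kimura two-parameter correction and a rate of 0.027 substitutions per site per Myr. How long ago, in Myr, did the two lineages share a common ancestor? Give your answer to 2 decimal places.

P = 648/2395 ≈ 0.270564 and Q = 727/2395 ≈ 0.303549.
Under the Kimura two-parameter model, d = −½ ln(1 − 2P − Q) − ¼ ln(1 − 2Q).
1 − 2P − Q = 0.155323, giving −½ ln(0.155323) = 0.931124.
1 − 2Q = 0.392902, giving −¼ ln(0.392902) = 0.233549.
d = 0.931124 + 0.233549 = 1.164673.
Under a molecular clock d = 2μt, so t = d/(2μ) = 1.164673 / (2 × 0.027) = 21.57 Myr.

21.57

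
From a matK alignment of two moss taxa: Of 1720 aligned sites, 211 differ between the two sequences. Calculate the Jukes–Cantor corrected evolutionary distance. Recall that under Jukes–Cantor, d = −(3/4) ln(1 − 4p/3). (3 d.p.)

0.134

p = 211/1720 ≈ 0.122674.
d = −(3/4) ln(1 − 4p/3) = −0.75 ln(1 − 0.163565) = −0.75 ln(0.836435)
  = −0.75 × (-0.178606) = 0.133955 substitutions/site.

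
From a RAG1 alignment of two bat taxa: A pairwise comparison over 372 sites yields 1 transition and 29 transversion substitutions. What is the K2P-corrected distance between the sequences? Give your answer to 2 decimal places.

P = 1/372 ≈ 0.002688 and Q = 29/372 ≈ 0.077957.
Under the Kimura two-parameter model, d = −½ ln(1 − 2P − Q) − ¼ ln(1 − 2Q).
1 − 2P − Q = 0.916667, giving −½ ln(0.916667) = 0.043506.
1 − 2Q = 0.844086, giving −¼ ln(0.844086) = 0.042375.
d = 0.043506 + 0.042375 = 0.085881.

0.09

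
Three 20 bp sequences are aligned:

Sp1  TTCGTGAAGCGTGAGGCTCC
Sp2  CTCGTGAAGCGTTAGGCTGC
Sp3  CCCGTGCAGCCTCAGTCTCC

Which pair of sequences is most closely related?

Sp1–Sp2: 3/20 differ, p = 0.150, d = 0.167.
Sp1–Sp3: 6/20 differ, p = 0.300, d = 0.383.
Sp2–Sp3: 6/20 differ, p = 0.300, d = 0.383.
The smallest distance is between Sp1 and Sp2.

Sp1 and Sp2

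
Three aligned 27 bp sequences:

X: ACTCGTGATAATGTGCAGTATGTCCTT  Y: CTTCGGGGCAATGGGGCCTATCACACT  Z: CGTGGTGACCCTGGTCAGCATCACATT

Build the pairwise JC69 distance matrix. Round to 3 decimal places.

d(X,Y) = 0.770, d(X,Z) = 0.673, d(Y,Z) = 0.673

X–Y: 13/27 sites differ → p ≈ 0.481481, d = −0.75 ln(1 − 0.641975) = 0.770364 ≈ 0.770.
X–Z: 12/27 sites differ → p ≈ 0.444444, d = −0.75 ln(1 − 0.592592) = 0.673455 ≈ 0.673.
Y–Z: 12/27 sites differ → p ≈ 0.444444, d = −0.75 ln(1 − 0.592592) = 0.673455 ≈ 0.673.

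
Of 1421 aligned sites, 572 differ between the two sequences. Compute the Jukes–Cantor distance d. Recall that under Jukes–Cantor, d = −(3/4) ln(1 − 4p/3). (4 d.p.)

p = 572/1421 ≈ 0.402533.
d = −(3/4) ln(1 − 4p/3) = −0.75 ln(1 − 0.536711) = −0.75 ln(0.463289)
  = −0.75 × (-0.769404) = 0.577053 substitutions/site.

0.5771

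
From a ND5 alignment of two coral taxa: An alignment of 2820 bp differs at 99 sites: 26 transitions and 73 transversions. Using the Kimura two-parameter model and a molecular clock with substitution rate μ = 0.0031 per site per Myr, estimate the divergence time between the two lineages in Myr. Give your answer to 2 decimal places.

P = 26/2820 ≈ 0.00922 and Q = 73/2820 ≈ 0.025887.
Under the Kimura two-parameter model, d = −½ ln(1 − 2P − Q) − ¼ ln(1 − 2Q).
1 − 2P − Q = 0.955673, giving −½ ln(0.955673) = 0.022670.
1 − 2Q = 0.948226, giving −¼ ln(0.948226) = 0.013291.
d = 0.022670 + 0.013291 = 0.035961.
Under a molecular clock d = 2μt, so t = d/(2μ) = 0.035961 / (2 × 0.0031) = 5.80 Myr.

5.80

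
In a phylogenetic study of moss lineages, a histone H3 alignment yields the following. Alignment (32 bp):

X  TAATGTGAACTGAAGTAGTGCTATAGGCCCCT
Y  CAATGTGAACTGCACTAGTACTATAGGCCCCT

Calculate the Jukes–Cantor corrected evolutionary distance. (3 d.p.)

0.137

The sequences differ at 4 of 32 sites (1, 13, 15, 20), so p = 4/32 = 0.125.
d = −(3/4) ln(1 − 4p/3) = −0.75 ln(1 − 0.166667) = −0.75 ln(0.833333)
  = −0.75 × (-0.182322) = 0.136742 substitutions/site.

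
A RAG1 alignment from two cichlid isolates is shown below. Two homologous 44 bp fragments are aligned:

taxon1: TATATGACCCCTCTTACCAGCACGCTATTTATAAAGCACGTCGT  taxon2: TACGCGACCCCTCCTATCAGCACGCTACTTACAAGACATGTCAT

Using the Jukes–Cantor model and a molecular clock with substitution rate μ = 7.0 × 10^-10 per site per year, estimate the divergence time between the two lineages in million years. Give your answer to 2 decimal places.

217.21

The sequences differ at 11 of 44 sites, so p = 11/44 = 0.25.
d = −(3/4) ln(1 − 4p/3) = −0.75 ln(1 − 0.333333) = −0.75 ln(0.666667)
  = −0.75 × (-0.405465) = 0.304099 substitutions/site.
Under a molecular clock d = 2μt, so t = d/(2μ) = 0.304099 / (2 × 7.0 × 10^-10) = 217.21 million years.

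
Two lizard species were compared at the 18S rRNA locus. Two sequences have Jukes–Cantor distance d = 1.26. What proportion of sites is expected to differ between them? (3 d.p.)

p = (3/4)(1 − e^(−4d/3)) = 0.75 × (1 − e^(-1.68)) = 0.75 × (1 − 0.186374) = 0.610220.

0.610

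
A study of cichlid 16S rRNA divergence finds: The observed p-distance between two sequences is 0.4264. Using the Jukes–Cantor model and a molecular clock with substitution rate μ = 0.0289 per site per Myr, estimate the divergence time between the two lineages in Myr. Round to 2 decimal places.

10.91

d = −(3/4) ln(1 − 4p/3) = −0.75 ln(1 − 0.568533) = −0.75 ln(0.431467)
  = −0.75 × (-0.840564) = 0.630423 substitutions/site.
Under a molecular clock d = 2μt, so t = d/(2μ) = 0.630423 / (2 × 0.0289) = 10.91 Myr.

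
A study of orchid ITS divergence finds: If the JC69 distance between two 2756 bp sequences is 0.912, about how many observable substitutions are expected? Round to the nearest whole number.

Invert JC69: p = (3/4)(1 − e^(−4d/3)) = 0.75 × (1 − e^(-1.216)) = 0.75 × (1 − 0.296413) = 0.527690.
Expected differing sites = pL ≈ 0.527690 × 2756 = 1454.31364 ≈ 1454.

1454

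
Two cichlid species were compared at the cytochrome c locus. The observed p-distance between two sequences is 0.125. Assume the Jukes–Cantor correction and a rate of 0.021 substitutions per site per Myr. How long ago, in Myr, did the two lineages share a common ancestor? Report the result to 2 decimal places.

d = −(3/4) ln(1 − 4p/3) = −0.75 ln(1 − 0.166667) = −0.75 ln(0.833333)
  = −0.75 × (-0.182322) = 0.136742 substitutions/site.
Under a molecular clock d = 2μt, so t = d/(2μ) = 0.136742 / (2 × 0.021) = 3.26 Myr.

3.26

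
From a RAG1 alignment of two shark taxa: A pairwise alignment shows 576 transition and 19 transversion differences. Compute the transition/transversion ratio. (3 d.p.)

R = 576/19 = 30.315789… ≈ 30.316 (to 3 d.p.).

30.316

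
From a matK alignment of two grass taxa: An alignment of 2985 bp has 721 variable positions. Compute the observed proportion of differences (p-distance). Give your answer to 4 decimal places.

p = 721/2985 = 0.241541… ≈ 0.2415 (to 4 d.p.).

0.2415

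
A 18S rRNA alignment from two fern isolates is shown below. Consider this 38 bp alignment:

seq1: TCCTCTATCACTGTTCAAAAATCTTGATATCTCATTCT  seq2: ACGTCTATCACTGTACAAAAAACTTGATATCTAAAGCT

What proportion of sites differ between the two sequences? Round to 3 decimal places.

The sequences differ at 7 of 38 positions (sites 1, 3, 15, 22, 33, 35, 36).
p = 7/38 = 0.184210… ≈ 0.184 (to 3 d.p.).

0.184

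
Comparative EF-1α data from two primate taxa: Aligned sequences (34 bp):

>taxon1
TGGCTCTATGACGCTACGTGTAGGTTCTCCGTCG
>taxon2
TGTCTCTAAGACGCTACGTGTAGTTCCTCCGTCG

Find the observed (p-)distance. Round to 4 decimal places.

The sequences differ at 4 of 34 positions (sites 3, 9, 24, 26).
p = 4/34 = 0.117647… ≈ 0.1176 (to 4 d.p.).

0.1176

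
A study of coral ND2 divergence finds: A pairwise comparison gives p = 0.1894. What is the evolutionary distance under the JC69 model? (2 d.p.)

0.22

d = −(3/4) ln(1 − 4p/3) = −0.75 ln(1 − 0.252533) = −0.75 ln(0.747467)
  = −0.75 × (-0.291065) = 0.218299 substitutions/site.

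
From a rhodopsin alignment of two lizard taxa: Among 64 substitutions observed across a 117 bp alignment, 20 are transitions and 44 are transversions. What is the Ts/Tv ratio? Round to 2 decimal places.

0.45

R = 20/44 = 0.454545… ≈ 0.45 (to 2 d.p.).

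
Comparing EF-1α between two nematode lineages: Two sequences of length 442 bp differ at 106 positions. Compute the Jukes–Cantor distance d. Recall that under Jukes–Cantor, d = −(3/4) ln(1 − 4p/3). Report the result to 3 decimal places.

0.289

p = 106/442 ≈ 0.239819.
d = −(3/4) ln(1 − 4p/3) = −0.75 ln(1 − 0.319759) = −0.75 ln(0.680241)
  = −0.75 × (-0.385308) = 0.288981 substitutions/site.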